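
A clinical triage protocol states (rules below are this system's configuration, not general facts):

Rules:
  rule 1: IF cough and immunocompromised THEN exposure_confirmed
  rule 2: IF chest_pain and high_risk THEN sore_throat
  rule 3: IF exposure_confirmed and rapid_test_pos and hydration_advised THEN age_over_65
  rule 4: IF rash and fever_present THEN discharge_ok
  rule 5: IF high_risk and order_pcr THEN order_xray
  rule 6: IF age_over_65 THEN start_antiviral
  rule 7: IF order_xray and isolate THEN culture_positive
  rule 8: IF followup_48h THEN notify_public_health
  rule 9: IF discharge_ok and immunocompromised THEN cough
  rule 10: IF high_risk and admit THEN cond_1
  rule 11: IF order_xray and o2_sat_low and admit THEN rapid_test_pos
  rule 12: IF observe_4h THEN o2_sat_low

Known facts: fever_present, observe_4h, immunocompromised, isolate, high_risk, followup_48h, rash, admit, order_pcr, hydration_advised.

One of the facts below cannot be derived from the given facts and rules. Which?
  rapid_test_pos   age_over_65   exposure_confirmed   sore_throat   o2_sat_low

Round 1: rule 4 [IF rash and fever_present THEN discharge_ok]; rule 5 [IF high_risk and order_pcr THEN order_xray]; rule 8 [IF followup_48h THEN notify_public_health]; rule 10 [IF high_risk and admit THEN cond_1]; rule 12 [IF observe_4h THEN o2_sat_low]. Adds discharge_ok, order_xray, notify_public_health, cond_1, o2_sat_low.
Round 2: rule 7 [IF order_xray and isolate THEN culture_positive]; rule 9 [IF discharge_ok and immunocompromised THEN cough]; rule 11 [IF order_xray and o2_sat_low and admit THEN rapid_test_pos]. Adds culture_positive, cough, rapid_test_pos.
Round 3: rule 1 [IF cough and immunocompromised THEN exposure_confirmed]. Adds exposure_confirmed.
Round 4: rule 3 [IF exposure_confirmed and rapid_test_pos and hydration_advised THEN age_over_65]. Adds age_over_65.
Round 5: rule 6 [IF age_over_65 THEN start_antiviral]. Adds start_antiviral.
Derived: rapid_test_pos (round 2), exposure_confirmed (round 3), o2_sat_low (round 1), age_over_65 (round 4). sore_throat never appears in any round.

sore_throat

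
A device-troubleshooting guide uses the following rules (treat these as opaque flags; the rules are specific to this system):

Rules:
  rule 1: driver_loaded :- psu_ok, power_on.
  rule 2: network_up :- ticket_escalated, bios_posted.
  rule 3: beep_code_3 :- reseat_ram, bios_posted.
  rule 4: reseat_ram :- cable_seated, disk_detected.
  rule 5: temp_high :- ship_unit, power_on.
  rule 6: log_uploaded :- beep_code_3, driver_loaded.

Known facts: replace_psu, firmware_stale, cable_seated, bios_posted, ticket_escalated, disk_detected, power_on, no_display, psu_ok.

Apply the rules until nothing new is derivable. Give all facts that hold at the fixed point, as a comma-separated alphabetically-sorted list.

beep_code_3, bios_posted, cable_seated, disk_detected, driver_loaded, firmware_stale, log_uploaded, network_up, no_display, power_on, psu_ok, replace_psu, reseat_ram, ticket_escalated

[1] rule 1 [driver_loaded :- psu_ok, power_on.]; rule 2 [network_up :- ticket_escalated, bios_posted.]; rule 4 [reseat_ram :- cable_seated, disk_detected.]. ⇒ new: driver_loaded, network_up, reseat_ram.
[2] rule 3 [beep_code_3 :- reseat_ram, bios_posted.]. ⇒ new: beep_code_3.
[3] rule 6 [log_uploaded :- beep_code_3, driver_loaded.]. ⇒ new: log_uploaded.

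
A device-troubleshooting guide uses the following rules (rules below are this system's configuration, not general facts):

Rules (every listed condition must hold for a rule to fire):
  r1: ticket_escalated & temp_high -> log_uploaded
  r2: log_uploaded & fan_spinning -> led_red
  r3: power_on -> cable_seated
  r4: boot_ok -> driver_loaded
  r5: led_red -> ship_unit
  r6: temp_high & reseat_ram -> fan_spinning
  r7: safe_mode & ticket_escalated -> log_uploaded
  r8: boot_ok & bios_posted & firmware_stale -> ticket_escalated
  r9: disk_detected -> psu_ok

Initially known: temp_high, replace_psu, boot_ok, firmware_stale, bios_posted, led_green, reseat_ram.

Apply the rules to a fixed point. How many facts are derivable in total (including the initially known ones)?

Round 1 fires r4, r6, r8, giving driver_loaded, fan_spinning, ticket_escalated.
Round 2 fires r1, giving log_uploaded.
Round 3 fires r2, giving led_red.
Round 4 fires r5, giving ship_unit.
Closure: {bios_posted, boot_ok, driver_loaded, fan_spinning, firmware_stale, led_green, led_red, log_uploaded, replace_psu, reseat_ram, ship_unit, temp_high, ticket_escalated} — 13 facts.

13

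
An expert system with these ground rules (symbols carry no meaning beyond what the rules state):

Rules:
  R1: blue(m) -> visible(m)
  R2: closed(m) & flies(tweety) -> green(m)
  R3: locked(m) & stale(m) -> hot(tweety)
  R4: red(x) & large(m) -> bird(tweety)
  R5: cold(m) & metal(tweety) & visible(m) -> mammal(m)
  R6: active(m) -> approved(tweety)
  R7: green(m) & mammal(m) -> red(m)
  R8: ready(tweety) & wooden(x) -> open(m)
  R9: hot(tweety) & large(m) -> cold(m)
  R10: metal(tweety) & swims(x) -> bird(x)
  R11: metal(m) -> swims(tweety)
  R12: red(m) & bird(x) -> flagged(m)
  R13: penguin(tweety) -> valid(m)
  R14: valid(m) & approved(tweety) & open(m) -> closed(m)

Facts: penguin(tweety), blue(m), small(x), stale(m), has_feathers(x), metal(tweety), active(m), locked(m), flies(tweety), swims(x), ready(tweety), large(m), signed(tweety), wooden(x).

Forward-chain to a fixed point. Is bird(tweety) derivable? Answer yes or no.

Round 1 fires R1, R3, R6, R8, R10, R13, giving visible(m), hot(tweety), approved(tweety), open(m), bird(x), valid(m).
Round 2 fires R9, R14, giving cold(m), closed(m).
Round 3 fires R2, R5, giving green(m), mammal(m).
Round 4 fires R7, giving red(m).
Round 5 fires R12, giving flagged(m).
Fixed point reached. bird(tweety) is concluded only by R4; R4 needs red(x) (never derived).

no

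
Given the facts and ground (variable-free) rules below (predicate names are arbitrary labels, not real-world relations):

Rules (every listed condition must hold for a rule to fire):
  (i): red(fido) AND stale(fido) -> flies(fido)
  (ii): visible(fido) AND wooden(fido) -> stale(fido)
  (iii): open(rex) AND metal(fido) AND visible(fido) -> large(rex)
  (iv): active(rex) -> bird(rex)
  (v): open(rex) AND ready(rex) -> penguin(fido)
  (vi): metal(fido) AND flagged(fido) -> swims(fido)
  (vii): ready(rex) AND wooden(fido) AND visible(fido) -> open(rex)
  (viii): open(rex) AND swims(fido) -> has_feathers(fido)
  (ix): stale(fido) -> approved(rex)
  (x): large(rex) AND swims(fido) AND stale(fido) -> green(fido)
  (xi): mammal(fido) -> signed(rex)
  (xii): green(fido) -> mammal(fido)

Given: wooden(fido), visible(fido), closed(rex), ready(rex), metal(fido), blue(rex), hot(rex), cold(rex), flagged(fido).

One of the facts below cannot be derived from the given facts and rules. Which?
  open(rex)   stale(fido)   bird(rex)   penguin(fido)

Round 1: (ii) [visible(fido) AND wooden(fido) -> stale(fido)]; (vi) [metal(fido) AND flagged(fido) -> swims(fido)]; (vii) [ready(rex) AND wooden(fido) AND visible(fido) -> open(rex)]. Adds stale(fido), swims(fido), open(rex).
Round 2: (iii) [open(rex) AND metal(fido) AND visible(fido) -> large(rex)]; (v) [open(rex) AND ready(rex) -> penguin(fido)]; (viii) [open(rex) AND swims(fido) -> has_feathers(fido)]; (ix) [stale(fido) -> approved(rex)]. Adds large(rex), penguin(fido), has_feathers(fido), approved(rex).
Round 3: (x) [large(rex) AND swims(fido) AND stale(fido) -> green(fido)]. Adds green(fido).
Round 4: (xii) [green(fido) -> mammal(fido)]. Adds mammal(fido).
Round 5: (xi) [mammal(fido) -> signed(rex)]. Adds signed(rex).
Derived: penguin(fido) (round 2), stale(fido) (round 1), open(rex) (round 1). bird(rex) never appears in any round.

bird(rex)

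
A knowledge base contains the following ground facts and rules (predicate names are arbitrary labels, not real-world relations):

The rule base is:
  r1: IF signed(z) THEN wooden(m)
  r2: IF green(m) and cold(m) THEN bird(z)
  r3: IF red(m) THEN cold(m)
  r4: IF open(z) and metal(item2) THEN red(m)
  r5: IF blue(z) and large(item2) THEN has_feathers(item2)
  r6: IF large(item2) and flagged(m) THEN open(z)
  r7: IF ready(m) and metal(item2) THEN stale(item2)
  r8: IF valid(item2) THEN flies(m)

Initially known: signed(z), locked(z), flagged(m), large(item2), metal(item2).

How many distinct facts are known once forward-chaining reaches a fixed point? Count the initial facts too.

9

Round 1: r1 [IF signed(z) THEN wooden(m)]; r6 [IF large(item2) and flagged(m) THEN open(z)]. New: wooden(m), open(z).
Round 2: r4 [IF open(z) and metal(item2) THEN red(m)]. New: red(m).
Round 3: r3 [IF red(m) THEN cold(m)]. New: cold(m).
Closure: {cold(m), flagged(m), large(item2), locked(z), metal(item2), open(z), red(m), signed(z), wooden(m)} — 9 facts.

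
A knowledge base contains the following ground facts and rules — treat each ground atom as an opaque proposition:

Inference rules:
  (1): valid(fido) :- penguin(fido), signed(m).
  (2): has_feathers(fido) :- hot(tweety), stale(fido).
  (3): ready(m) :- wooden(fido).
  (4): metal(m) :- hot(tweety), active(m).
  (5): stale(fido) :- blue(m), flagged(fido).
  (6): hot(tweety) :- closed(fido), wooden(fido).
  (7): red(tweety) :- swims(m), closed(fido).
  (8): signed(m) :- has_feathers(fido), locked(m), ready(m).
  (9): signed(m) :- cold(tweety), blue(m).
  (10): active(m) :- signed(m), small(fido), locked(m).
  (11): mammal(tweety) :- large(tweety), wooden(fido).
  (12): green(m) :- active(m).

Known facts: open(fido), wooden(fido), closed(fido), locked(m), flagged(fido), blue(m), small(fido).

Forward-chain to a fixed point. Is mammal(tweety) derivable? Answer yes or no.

[1] (3) [ready(m) :- wooden(fido).]; (5) [stale(fido) :- blue(m), flagged(fido).]; (6) [hot(tweety) :- closed(fido), wooden(fido).]. ⇒ new: ready(m), stale(fido), hot(tweety).
[2] (2) [has_feathers(fido) :- hot(tweety), stale(fido).]. ⇒ new: has_feathers(fido).
[3] (8) [signed(m) :- has_feathers(fido), locked(m), ready(m).]. ⇒ new: signed(m).
[4] (10) [active(m) :- signed(m), small(fido), locked(m).]. ⇒ new: active(m).
[5] (4) [metal(m) :- hot(tweety), active(m).]; (12) [green(m) :- active(m).]. ⇒ new: metal(m), green(m).
Fixed point reached. mammal(tweety) is concluded only by (11); (11) needs large(tweety) (never derived).

no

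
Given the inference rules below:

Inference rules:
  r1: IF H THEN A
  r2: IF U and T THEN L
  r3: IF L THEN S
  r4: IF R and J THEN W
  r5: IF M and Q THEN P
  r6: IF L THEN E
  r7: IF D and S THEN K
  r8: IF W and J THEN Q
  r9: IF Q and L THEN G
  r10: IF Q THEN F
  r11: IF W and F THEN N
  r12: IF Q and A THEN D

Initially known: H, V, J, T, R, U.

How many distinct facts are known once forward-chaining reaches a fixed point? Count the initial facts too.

17

Round 1 — r1, r2, r4, derive A, L, W.
Round 2 — r3, r6, r8, derive S, E, Q.
Round 3 — r9, r10, r12, derive G, F, D.
Round 4 — r7, r11, derive K, N.
Closure: {A, D, E, F, G, H, J, K, L, N, Q, R, S, T, U, V, W} — 17 facts.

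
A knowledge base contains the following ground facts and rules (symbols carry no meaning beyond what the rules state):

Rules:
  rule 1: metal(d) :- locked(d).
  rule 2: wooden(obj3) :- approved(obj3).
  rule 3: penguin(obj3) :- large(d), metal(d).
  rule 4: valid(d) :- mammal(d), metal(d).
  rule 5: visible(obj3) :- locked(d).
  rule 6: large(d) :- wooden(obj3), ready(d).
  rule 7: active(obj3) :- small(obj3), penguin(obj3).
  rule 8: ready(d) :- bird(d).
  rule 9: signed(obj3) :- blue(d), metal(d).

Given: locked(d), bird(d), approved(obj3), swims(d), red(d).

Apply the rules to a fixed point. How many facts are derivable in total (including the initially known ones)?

Round 1 — rule 1, rule 2, rule 5, rule 8, derive metal(d), wooden(obj3), visible(obj3), ready(d).
Round 2 — rule 6, derive large(d).
Round 3 — rule 3, derive penguin(obj3).
Closure: {approved(obj3), bird(d), large(d), locked(d), metal(d), penguin(obj3), ready(d), red(d), swims(d), visible(obj3), wooden(obj3)} — 11 facts.

11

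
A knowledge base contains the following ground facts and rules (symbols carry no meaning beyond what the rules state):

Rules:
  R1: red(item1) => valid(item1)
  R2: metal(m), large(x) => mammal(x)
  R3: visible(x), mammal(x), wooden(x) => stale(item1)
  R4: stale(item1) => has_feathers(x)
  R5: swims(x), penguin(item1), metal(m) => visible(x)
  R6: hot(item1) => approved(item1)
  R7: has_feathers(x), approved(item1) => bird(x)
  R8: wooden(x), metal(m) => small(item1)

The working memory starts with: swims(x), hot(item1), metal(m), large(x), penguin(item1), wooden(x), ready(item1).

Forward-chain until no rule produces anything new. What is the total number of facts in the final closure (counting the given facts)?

Round 1: R2 [metal(m), large(x) => mammal(x)]; R5 [swims(x), penguin(item1), metal(m) => visible(x)]; R6 [hot(item1) => approved(item1)]; R8 [wooden(x), metal(m) => small(item1)]. Adds mammal(x), visible(x), approved(item1), small(item1).
Round 2: R3 [visible(x), mammal(x), wooden(x) => stale(item1)]. Adds stale(item1).
Round 3: R4 [stale(item1) => has_feathers(x)]. Adds has_feathers(x).
Round 4: R7 [has_feathers(x), approved(item1) => bird(x)]. Adds bird(x).
Closure: {approved(item1), bird(x), has_feathers(x), hot(item1), large(x), mammal(x), metal(m), penguin(item1), ready(item1), small(item1), stale(item1), swims(x), visible(x), wooden(x)} — 14 facts.

14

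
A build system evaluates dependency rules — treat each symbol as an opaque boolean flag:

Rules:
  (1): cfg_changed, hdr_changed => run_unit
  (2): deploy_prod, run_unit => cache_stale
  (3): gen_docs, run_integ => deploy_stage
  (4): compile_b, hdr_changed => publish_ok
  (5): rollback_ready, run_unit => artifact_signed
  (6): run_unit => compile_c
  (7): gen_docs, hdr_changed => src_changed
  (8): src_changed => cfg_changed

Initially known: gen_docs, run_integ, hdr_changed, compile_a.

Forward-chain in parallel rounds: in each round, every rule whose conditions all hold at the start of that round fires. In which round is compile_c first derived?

4

Round 1: (3) [gen_docs, run_integ => deploy_stage]; (7) [gen_docs, hdr_changed => src_changed]. New: deploy_stage, src_changed.
Round 2: (8) [src_changed => cfg_changed]. New: cfg_changed.
Round 3: (1) [cfg_changed, hdr_changed => run_unit]. New: run_unit.
Round 4: (6) [run_unit => compile_c]. New: compile_c.
compile_c first appears in round 4.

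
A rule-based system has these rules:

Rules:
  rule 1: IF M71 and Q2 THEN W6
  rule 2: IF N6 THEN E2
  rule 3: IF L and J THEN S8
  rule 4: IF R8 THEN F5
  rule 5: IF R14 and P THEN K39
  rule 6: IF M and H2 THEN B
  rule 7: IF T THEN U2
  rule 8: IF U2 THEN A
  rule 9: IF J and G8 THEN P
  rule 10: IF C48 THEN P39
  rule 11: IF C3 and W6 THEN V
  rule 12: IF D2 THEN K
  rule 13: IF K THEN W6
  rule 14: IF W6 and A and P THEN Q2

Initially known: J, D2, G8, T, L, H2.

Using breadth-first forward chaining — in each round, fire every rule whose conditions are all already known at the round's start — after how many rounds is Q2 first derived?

3

Round 1: rule 3 [IF L and J THEN S8]; rule 7 [IF T THEN U2]; rule 9 [IF J and G8 THEN P]; rule 12 [IF D2 THEN K]. Adds S8, U2, P, K.
Round 2: rule 8 [IF U2 THEN A]; rule 13 [IF K THEN W6]. Adds A, W6.
Round 3: rule 14 [IF W6 and A and P THEN Q2]. Adds Q2.
Q2 first appears in round 3.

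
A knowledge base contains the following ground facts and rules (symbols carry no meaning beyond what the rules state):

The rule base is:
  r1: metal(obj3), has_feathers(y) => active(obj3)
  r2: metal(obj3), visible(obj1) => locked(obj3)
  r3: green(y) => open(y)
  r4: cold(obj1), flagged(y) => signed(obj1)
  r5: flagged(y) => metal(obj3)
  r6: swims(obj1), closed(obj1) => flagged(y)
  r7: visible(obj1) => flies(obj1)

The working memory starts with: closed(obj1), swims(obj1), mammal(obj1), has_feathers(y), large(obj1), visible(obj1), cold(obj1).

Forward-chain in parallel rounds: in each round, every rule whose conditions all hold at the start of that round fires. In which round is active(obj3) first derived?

Round 1 fires r6, r7, giving flagged(y), flies(obj1).
Round 2 fires r4, r5, giving signed(obj1), metal(obj3).
Round 3 fires r1, r2, giving active(obj3), locked(obj3).
active(obj3) first appears in round 3.

3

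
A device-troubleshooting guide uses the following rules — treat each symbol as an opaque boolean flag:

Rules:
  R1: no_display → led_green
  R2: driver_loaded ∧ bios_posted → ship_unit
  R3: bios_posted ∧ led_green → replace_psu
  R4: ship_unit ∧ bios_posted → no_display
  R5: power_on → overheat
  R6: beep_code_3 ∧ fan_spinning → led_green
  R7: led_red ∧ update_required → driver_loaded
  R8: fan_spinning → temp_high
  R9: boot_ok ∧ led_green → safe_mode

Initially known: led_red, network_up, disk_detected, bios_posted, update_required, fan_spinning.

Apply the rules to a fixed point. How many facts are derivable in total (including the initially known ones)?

Round 1 fires R7, R8, giving driver_loaded, temp_high.
Round 2 fires R2, giving ship_unit.
Round 3 fires R4, giving no_display.
Round 4 fires R1, giving led_green.
Round 5 fires R3, giving replace_psu.
Closure: {bios_posted, disk_detected, driver_loaded, fan_spinning, led_green, led_red, network_up, no_display, replace_psu, ship_unit, temp_high, update_required} — 12 facts.

12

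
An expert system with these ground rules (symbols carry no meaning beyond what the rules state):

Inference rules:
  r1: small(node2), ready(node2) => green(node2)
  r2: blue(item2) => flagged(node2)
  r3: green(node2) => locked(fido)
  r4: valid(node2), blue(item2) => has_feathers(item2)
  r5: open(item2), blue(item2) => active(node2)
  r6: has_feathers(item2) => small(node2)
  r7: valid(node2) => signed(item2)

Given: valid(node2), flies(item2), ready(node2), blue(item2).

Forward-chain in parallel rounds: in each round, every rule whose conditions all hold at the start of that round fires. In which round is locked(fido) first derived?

Round 1 fires r2, r4, r7, giving flagged(node2), has_feathers(item2), signed(item2).
Round 2 fires r6, giving small(node2).
Round 3 fires r1, giving green(node2).
Round 4 fires r3, giving locked(fido).
locked(fido) first appears in round 4.

4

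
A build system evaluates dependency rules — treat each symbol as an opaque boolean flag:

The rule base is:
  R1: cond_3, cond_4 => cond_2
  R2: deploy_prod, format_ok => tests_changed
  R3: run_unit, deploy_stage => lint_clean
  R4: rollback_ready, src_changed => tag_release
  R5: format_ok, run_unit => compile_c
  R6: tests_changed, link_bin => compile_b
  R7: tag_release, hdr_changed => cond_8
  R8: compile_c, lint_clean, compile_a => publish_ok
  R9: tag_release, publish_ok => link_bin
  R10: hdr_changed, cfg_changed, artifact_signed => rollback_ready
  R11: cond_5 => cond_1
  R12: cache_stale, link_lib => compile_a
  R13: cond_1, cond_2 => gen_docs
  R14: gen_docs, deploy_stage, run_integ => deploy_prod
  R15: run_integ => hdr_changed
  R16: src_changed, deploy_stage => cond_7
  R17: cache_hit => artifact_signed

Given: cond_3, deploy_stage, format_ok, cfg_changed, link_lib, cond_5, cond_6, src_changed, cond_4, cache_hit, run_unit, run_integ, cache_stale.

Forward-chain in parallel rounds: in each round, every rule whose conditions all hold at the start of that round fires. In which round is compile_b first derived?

5

[1] R1 [cond_3, cond_4 => cond_2]; R3 [run_unit, deploy_stage => lint_clean]; R5 [format_ok, run_unit => compile_c]; R11 [cond_5 => cond_1]; R12 [cache_stale, link_lib => compile_a]; R15 [run_integ => hdr_changed]; R16 [src_changed, deploy_stage => cond_7]; R17 [cache_hit => artifact_signed]. ⇒ new: cond_2, lint_clean, compile_c, cond_1, compile_a, hdr_changed, cond_7, artifact_signed.
[2] R8 [compile_c, lint_clean, compile_a => publish_ok]; R10 [hdr_changed, cfg_changed, artifact_signed => rollback_ready]; R13 [cond_1, cond_2 => gen_docs]. ⇒ new: publish_ok, rollback_ready, gen_docs.
[3] R4 [rollback_ready, src_changed => tag_release]; R14 [gen_docs, deploy_stage, run_integ => deploy_prod]. ⇒ new: tag_release, deploy_prod.
[4] R2 [deploy_prod, format_ok => tests_changed]; R7 [tag_release, hdr_changed => cond_8]; R9 [tag_release, publish_ok => link_bin]. ⇒ new: tests_changed, cond_8, link_bin.
[5] R6 [tests_changed, link_bin => compile_b]. ⇒ new: compile_b.
compile_b first appears in round 5.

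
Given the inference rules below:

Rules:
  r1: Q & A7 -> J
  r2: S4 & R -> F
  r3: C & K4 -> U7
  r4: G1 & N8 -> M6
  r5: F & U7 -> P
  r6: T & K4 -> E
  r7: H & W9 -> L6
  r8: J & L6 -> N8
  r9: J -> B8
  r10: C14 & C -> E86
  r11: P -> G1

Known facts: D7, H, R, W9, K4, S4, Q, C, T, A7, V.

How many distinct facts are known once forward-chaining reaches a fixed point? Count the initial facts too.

21

Round 1 — r1, r2, r3, r6, r7, derive J, F, U7, E, L6.
Round 2 — r5, r8, r9, derive P, N8, B8.
Round 3 — r11, derive G1.
Round 4 — r4, derive M6.
Closure: {A7, B8, C, D7, E, F, G1, H, J, K4, L6, M6, N8, P, Q, R, S4, T, U7, V, W9} — 21 facts.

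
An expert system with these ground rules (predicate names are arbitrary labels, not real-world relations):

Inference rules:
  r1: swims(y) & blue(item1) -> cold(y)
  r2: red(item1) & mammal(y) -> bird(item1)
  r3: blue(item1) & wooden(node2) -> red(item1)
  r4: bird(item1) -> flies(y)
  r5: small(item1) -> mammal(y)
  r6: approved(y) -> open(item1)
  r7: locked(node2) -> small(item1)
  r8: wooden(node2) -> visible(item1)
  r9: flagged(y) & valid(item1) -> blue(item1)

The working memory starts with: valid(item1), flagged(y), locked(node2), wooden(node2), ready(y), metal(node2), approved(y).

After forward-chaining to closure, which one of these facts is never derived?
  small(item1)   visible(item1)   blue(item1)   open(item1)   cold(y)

Round 1: r6 [approved(y) -> open(item1)]; r7 [locked(node2) -> small(item1)]; r8 [wooden(node2) -> visible(item1)]; r9 [flagged(y) & valid(item1) -> blue(item1)]. Adds open(item1), small(item1), visible(item1), blue(item1).
Round 2: r3 [blue(item1) & wooden(node2) -> red(item1)]; r5 [small(item1) -> mammal(y)]. Adds red(item1), mammal(y).
Round 3: r2 [red(item1) & mammal(y) -> bird(item1)]. Adds bird(item1).
Round 4: r4 [bird(item1) -> flies(y)]. Adds flies(y).
Derived: visible(item1) (round 1), blue(item1) (round 1), open(item1) (round 1), small(item1) (round 1). cold(y) never appears in any round.

cold(y)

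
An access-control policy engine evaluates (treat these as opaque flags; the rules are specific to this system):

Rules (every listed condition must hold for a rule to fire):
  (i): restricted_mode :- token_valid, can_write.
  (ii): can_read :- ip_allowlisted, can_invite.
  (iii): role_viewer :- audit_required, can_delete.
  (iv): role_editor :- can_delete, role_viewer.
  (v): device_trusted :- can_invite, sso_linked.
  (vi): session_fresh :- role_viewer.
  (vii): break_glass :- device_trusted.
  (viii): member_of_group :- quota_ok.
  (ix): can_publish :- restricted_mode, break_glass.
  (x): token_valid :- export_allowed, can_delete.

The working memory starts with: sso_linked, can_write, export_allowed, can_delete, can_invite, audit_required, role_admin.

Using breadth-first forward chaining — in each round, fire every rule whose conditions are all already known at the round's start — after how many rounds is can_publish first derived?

Round 1: (iii) [role_viewer :- audit_required, can_delete.]; (v) [device_trusted :- can_invite, sso_linked.]; (x) [token_valid :- export_allowed, can_delete.]. New: role_viewer, device_trusted, token_valid.
Round 2: (i) [restricted_mode :- token_valid, can_write.]; (iv) [role_editor :- can_delete, role_viewer.]; (vi) [session_fresh :- role_viewer.]; (vii) [break_glass :- device_trusted.]. New: restricted_mode, role_editor, session_fresh, break_glass.
Round 3: (ix) [can_publish :- restricted_mode, break_glass.]. New: can_publish.
can_publish first appears in round 3.

3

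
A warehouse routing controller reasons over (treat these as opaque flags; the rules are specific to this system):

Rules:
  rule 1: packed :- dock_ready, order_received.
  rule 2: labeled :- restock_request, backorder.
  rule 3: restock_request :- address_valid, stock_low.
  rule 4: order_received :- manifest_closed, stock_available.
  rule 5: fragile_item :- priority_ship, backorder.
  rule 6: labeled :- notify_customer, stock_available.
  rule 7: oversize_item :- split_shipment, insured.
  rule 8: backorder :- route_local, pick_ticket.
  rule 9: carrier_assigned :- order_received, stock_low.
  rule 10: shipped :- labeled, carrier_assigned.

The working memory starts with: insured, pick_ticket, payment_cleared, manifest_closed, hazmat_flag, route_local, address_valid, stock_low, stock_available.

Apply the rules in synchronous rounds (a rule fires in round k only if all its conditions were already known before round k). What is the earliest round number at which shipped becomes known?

Round 1: rule 3 [restock_request :- address_valid, stock_low.]; rule 4 [order_received :- manifest_closed, stock_available.]; rule 8 [backorder :- route_local, pick_ticket.]. New: restock_request, order_received, backorder.
Round 2: rule 2 [labeled :- restock_request, backorder.]; rule 9 [carrier_assigned :- order_received, stock_low.]. New: labeled, carrier_assigned.
Round 3: rule 10 [shipped :- labeled, carrier_assigned.]. New: shipped.
shipped first appears in round 3.

3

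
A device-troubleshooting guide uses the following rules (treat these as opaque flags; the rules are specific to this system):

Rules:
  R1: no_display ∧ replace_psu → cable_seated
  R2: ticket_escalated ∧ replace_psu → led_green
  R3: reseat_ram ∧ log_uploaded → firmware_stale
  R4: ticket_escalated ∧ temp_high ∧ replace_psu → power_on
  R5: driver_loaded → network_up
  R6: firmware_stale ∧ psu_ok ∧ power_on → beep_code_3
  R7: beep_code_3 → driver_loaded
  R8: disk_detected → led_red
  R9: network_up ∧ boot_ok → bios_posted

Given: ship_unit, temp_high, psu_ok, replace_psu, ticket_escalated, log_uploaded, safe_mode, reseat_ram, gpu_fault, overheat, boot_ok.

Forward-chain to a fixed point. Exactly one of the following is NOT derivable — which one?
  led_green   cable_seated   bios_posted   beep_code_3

Round 1: R2 [ticket_escalated ∧ replace_psu → led_green]; R3 [reseat_ram ∧ log_uploaded → firmware_stale]; R4 [ticket_escalated ∧ temp_high ∧ replace_psu → power_on]. New: led_green, firmware_stale, power_on.
Round 2: R6 [firmware_stale ∧ psu_ok ∧ power_on → beep_code_3]. New: beep_code_3.
Round 3: R7 [beep_code_3 → driver_loaded]. New: driver_loaded.
Round 4: R5 [driver_loaded → network_up]. New: network_up.
Round 5: R9 [network_up ∧ boot_ok → bios_posted]. New: bios_posted.
Derived: bios_posted (round 5), led_green (round 1), beep_code_3 (round 2). cable_seated never appears in any round.

cable_seated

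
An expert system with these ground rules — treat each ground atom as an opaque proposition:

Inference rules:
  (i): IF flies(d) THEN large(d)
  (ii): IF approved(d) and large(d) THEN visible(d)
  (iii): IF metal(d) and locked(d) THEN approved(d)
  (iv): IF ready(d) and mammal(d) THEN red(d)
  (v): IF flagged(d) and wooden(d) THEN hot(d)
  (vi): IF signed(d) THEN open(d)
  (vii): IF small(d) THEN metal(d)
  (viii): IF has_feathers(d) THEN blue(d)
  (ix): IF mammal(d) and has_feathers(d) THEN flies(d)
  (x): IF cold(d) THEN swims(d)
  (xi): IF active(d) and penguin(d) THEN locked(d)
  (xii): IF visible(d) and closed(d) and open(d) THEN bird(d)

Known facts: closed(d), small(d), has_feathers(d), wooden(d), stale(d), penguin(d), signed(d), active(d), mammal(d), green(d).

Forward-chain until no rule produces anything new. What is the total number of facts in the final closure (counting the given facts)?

19

Round 1 — (vi), (vii), (viii), (ix), (xi), derive open(d), metal(d), blue(d), flies(d), locked(d).
Round 2 — (i), (iii), derive large(d), approved(d).
Round 3 — (ii), derive visible(d).
Round 4 — (xii), derive bird(d).
Closure: {active(d), approved(d), bird(d), blue(d), closed(d), flies(d), green(d), has_feathers(d), large(d), locked(d), mammal(d), metal(d), open(d), penguin(d), signed(d), small(d), stale(d), visible(d), wooden(d)} — 19 facts.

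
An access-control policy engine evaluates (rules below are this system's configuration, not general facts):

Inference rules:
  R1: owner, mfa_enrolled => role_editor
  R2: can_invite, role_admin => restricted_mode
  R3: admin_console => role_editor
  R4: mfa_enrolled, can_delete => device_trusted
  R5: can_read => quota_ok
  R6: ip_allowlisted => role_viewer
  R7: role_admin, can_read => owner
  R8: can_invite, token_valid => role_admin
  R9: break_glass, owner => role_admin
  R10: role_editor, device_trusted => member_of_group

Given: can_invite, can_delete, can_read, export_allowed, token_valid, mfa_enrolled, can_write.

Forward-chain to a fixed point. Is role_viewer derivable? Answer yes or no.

Round 1 fires R4, R5, R8, giving device_trusted, quota_ok, role_admin.
Round 2 fires R2, R7, giving restricted_mode, owner.
Round 3 fires R1, giving role_editor.
Round 4 fires R10, giving member_of_group.
Fixed point reached. role_viewer is concluded only by R6; R6 needs ip_allowlisted (never derived).

no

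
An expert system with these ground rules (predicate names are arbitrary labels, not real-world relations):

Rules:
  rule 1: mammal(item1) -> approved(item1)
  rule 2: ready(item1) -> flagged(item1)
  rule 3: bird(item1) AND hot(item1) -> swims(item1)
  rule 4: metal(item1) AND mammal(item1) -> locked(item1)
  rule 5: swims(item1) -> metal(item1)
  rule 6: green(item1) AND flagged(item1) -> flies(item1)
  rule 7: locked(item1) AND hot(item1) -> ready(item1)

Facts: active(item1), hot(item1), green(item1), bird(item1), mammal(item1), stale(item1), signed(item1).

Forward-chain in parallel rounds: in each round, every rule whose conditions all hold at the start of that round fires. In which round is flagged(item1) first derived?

Round 1 fires rule 1, rule 3, giving approved(item1), swims(item1).
Round 2 fires rule 5, giving metal(item1).
Round 3 fires rule 4, giving locked(item1).
Round 4 fires rule 7, giving ready(item1).
Round 5 fires rule 2, giving flagged(item1).
flagged(item1) first appears in round 5.

5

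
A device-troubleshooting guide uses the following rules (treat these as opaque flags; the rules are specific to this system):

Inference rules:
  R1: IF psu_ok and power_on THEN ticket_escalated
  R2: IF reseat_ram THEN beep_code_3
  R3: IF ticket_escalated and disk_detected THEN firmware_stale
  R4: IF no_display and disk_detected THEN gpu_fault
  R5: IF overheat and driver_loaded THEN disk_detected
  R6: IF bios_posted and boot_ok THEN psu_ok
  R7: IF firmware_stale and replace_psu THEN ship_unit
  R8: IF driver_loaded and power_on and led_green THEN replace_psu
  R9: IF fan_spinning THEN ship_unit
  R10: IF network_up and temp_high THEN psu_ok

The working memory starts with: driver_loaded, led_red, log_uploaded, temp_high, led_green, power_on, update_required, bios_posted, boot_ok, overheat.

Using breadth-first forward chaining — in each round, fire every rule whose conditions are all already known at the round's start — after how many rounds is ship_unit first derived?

Round 1 — R5, R6, R8, derive disk_detected, psu_ok, replace_psu.
Round 2 — R1, derive ticket_escalated.
Round 3 — R3, derive firmware_stale.
Round 4 — R7, derive ship_unit.
ship_unit first appears in round 4.

4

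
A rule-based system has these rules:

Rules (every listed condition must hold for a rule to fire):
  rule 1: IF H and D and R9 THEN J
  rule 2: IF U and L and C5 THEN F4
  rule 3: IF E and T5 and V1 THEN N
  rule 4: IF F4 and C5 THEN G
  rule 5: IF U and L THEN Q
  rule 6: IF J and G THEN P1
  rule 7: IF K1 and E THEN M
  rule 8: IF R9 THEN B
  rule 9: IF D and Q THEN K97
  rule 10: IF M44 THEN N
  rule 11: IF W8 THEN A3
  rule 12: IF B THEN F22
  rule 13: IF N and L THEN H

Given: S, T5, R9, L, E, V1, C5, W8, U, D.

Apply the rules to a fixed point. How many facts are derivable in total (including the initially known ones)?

21

Round 1: rule 2 [IF U and L and C5 THEN F4]; rule 3 [IF E and T5 and V1 THEN N]; rule 5 [IF U and L THEN Q]; rule 8 [IF R9 THEN B]; rule 11 [IF W8 THEN A3]. Adds F4, N, Q, B, A3.
Round 2: rule 4 [IF F4 and C5 THEN G]; rule 9 [IF D and Q THEN K97]; rule 12 [IF B THEN F22]; rule 13 [IF N and L THEN H]. Adds G, K97, F22, H.
Round 3: rule 1 [IF H and D and R9 THEN J]. Adds J.
Round 4: rule 6 [IF J and G THEN P1]. Adds P1.
Closure: {A3, B, C5, D, E, F22, F4, G, H, J, K97, L, N, P1, Q, R9, S, T5, U, V1, W8} — 21 facts.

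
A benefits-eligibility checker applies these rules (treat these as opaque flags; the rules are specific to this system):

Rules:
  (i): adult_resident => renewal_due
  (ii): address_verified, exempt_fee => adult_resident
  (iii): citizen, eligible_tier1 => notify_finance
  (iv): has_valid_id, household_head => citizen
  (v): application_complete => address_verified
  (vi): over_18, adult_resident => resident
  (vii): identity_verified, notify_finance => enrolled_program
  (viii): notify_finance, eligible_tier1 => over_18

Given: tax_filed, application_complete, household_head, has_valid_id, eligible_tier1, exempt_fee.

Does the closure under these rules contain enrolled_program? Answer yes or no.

Round 1: (iv) [has_valid_id, household_head => citizen]; (v) [application_complete => address_verified]. New: citizen, address_verified.
Round 2: (ii) [address_verified, exempt_fee => adult_resident]; (iii) [citizen, eligible_tier1 => notify_finance]. New: adult_resident, notify_finance.
Round 3: (i) [adult_resident => renewal_due]; (viii) [notify_finance, eligible_tier1 => over_18]. New: renewal_due, over_18.
Round 4: (vi) [over_18, adult_resident => resident]. New: resident.
Fixed point reached. enrolled_program is concluded only by (vii); (vii) needs identity_verified (never derived).

no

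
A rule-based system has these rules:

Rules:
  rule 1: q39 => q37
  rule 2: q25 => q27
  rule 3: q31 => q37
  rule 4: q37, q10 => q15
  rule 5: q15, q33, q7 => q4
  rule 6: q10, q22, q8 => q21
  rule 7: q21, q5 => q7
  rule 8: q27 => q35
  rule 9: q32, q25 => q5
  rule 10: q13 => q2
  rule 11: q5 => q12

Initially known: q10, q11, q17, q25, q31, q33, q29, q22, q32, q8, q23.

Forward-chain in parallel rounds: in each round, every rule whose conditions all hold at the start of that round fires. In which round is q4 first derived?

3

Round 1: rule 2 [q25 => q27]; rule 3 [q31 => q37]; rule 6 [q10, q22, q8 => q21]; rule 9 [q32, q25 => q5]. Adds q27, q37, q21, q5.
Round 2: rule 4 [q37, q10 => q15]; rule 7 [q21, q5 => q7]; rule 8 [q27 => q35]; rule 11 [q5 => q12]. Adds q15, q7, q35, q12.
Round 3: rule 5 [q15, q33, q7 => q4]. Adds q4.
q4 first appears in round 3.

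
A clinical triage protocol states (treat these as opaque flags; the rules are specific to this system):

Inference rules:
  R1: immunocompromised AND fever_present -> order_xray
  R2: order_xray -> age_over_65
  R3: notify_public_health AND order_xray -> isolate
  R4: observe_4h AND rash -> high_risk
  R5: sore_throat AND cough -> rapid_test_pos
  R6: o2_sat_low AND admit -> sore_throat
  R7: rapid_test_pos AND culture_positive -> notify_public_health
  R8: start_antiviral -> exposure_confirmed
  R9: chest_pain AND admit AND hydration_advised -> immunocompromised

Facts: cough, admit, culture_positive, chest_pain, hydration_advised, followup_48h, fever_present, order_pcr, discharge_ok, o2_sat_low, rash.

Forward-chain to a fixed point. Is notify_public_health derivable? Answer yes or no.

yes

Round 1: R6 [o2_sat_low AND admit -> sore_throat]; R9 [chest_pain AND admit AND hydration_advised -> immunocompromised]. Adds sore_throat, immunocompromised.
Round 2: R1 [immunocompromised AND fever_present -> order_xray]; R5 [sore_throat AND cough -> rapid_test_pos]. Adds order_xray, rapid_test_pos.
Round 3: R2 [order_xray -> age_over_65]; R7 [rapid_test_pos AND culture_positive -> notify_public_health]. Adds age_over_65, notify_public_health.
Round 4: R3 [notify_public_health AND order_xray -> isolate]. Adds isolate.
notify_public_health appears in round 3, so it is derivable.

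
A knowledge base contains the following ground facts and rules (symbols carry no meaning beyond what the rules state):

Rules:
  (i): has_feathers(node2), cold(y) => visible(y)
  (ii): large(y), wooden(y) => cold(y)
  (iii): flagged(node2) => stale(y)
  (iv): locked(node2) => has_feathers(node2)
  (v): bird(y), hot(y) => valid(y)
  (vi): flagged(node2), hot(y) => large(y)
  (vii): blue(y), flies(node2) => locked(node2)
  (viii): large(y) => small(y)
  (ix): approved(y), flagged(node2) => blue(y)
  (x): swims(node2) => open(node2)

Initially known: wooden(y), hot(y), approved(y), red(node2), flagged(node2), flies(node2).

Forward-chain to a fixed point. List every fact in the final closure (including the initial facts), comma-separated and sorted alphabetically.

approved(y), blue(y), cold(y), flagged(node2), flies(node2), has_feathers(node2), hot(y), large(y), locked(node2), red(node2), small(y), stale(y), visible(y), wooden(y)

Round 1: (iii) [flagged(node2) => stale(y)]; (vi) [flagged(node2), hot(y) => large(y)]; (ix) [approved(y), flagged(node2) => blue(y)]. Adds stale(y), large(y), blue(y).
Round 2: (ii) [large(y), wooden(y) => cold(y)]; (vii) [blue(y), flies(node2) => locked(node2)]; (viii) [large(y) => small(y)]. Adds cold(y), locked(node2), small(y).
Round 3: (iv) [locked(node2) => has_feathers(node2)]. Adds has_feathers(node2).
Round 4: (i) [has_feathers(node2), cold(y) => visible(y)]. Adds visible(y).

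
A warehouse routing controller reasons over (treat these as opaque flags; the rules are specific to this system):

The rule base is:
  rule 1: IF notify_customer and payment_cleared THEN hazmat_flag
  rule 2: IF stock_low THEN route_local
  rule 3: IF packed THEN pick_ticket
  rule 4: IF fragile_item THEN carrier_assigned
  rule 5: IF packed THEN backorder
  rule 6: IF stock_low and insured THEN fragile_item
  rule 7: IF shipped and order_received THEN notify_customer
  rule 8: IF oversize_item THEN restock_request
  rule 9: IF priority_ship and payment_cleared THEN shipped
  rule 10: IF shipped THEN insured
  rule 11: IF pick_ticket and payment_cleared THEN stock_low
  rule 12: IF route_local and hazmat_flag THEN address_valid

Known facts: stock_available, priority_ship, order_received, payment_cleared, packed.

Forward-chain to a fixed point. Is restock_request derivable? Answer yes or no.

Round 1 — rule 3, rule 5, rule 9, derive pick_ticket, backorder, shipped.
Round 2 — rule 7, rule 10, rule 11, derive notify_customer, insured, stock_low.
Round 3 — rule 1, rule 2, rule 6, derive hazmat_flag, route_local, fragile_item.
Round 4 — rule 4, rule 12, derive carrier_assigned, address_valid.
Fixed point reached. restock_request is concluded only by rule 8; rule 8 needs oversize_item (never derived).

no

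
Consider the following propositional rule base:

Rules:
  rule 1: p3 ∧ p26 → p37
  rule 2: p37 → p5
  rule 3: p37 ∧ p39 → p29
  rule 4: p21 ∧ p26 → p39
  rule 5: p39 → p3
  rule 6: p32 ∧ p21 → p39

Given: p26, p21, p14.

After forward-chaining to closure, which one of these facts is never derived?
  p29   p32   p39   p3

p32

Round 1: rule 4 [p21 ∧ p26 → p39]. New: p39.
Round 2: rule 5 [p39 → p3]. New: p3.
Round 3: rule 1 [p3 ∧ p26 → p37]. New: p37.
Round 4: rule 2 [p37 → p5]; rule 3 [p37 ∧ p39 → p29]. New: p5, p29.
Derived: p3 (round 2), p39 (round 1), p29 (round 4). p32 never appears in any round.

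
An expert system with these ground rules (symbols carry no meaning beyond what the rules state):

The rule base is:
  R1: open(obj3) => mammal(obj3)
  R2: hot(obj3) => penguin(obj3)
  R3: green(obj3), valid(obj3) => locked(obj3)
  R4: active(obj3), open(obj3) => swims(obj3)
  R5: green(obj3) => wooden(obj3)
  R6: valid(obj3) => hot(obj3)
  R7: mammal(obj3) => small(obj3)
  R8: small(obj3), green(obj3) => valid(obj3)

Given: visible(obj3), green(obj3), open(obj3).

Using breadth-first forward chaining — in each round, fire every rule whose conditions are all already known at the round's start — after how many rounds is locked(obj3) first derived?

Round 1: R1 [open(obj3) => mammal(obj3)]; R5 [green(obj3) => wooden(obj3)]. Adds mammal(obj3), wooden(obj3).
Round 2: R7 [mammal(obj3) => small(obj3)]. Adds small(obj3).
Round 3: R8 [small(obj3), green(obj3) => valid(obj3)]. Adds valid(obj3).
Round 4: R3 [green(obj3), valid(obj3) => locked(obj3)]; R6 [valid(obj3) => hot(obj3)]. Adds locked(obj3), hot(obj3).
locked(obj3) first appears in round 4.

4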